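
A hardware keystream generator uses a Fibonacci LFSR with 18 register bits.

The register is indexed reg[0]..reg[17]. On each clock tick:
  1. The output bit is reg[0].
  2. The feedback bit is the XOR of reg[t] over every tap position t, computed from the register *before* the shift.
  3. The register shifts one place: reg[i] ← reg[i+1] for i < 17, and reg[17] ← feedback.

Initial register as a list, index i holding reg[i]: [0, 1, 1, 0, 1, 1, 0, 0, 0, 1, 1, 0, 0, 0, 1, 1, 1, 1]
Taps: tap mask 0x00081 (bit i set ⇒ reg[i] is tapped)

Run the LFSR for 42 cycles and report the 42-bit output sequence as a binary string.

011011000110001111010111011000100001100110

step | reg (before) | out | fb
   0 | 011011000110001111 | 0 | 0
   1 | 110110001100011110 | 1 | 1
   2 | 101100011000111101 | 1 | 0
   3 | 011000110001111010 | 0 | 1
   4 | 110001100011110101 | 1 | 1
   5 | 100011000111101011 | 1 | 1
   6 | 000110001111010111 | 0 | 0
   7 | 001100011110101110 | 0 | 1
   8 | 011000111101011101 | 0 | 1
   9 | 110001111010111011 | 1 | 0
  10 | 100011110101110110 | 1 | 0
  11 | 000111101011101100 | 0 | 0
  12 | 001111010111011000 | 0 | 1
  13 | 011110101110110001 | 0 | 0
  14 | 111101011101100010 | 1 | 0
  15 | 111010111011000100 | 1 | 0
  16 | 110101110110001000 | 1 | 0
  17 | 101011101100010000 | 1 | 1
  18 | 010111011000100001 | 0 | 1
  19 | 101110110001000011 | 1 | 0
  20 | 011101100010000110 | 0 | 0
  21 | 111011000100001100 | 1 | 1
  22 | 110110001000011001 | 1 | 1
  23 | 101100010000110011 | 1 | 0
  24 | 011000100001100110 | 0 | 0
  25 | 110001000011001100 | 1 | 1
  26 | 100010000110011001 | 1 | 1
  27 | 000100001100110011 | 0 | 0
  28 | 001000011001100110 | 0 | 1
  29 | 010000110011001101 | 0 | 1
  30 | 100001100110011011 | 1 | 1
  31 | 000011001100110111 | 0 | 0
  32 | 000110011001101110 | 0 | 1
  33 | 001100110011011101 | 0 | 1
  34 | 011001100110111011 | 0 | 0
  35 | 110011001101110110 | 1 | 1
  36 | 100110011011101101 | 1 | 0
  37 | 001100110111011010 | 0 | 1
  38 | 011001101110110101 | 0 | 0
  39 | 110011011101101010 | 1 | 0
  40 | 100110111011010100 | 1 | 0
  41 | 001101110110101000 | 0 | 1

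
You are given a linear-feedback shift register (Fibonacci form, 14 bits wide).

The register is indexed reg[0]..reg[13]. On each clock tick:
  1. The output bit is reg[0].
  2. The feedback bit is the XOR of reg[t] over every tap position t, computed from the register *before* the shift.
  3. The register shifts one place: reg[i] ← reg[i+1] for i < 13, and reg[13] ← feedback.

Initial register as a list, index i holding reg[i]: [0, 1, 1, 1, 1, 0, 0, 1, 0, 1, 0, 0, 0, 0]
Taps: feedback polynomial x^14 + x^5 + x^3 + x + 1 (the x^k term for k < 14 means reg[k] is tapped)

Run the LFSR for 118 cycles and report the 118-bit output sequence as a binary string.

0111100101000001101001111110110010101011000101110001110110001001111011111010001011100110101100110010000010100001110000

k : reg_k → out_k, fb_k
0: 01111001010000 → 0, fb=0
1: 11110010100000 → 1, fb=1
2: 11100101000001 → 1, fb=1
3: 11001010000011 → 1, fb=0
4: 10010100000110 → 1, fb=1
5: 00101000001101 → 0, fb=0
6: 01010000011010 → 0, fb=0
7: 10100000110100 → 1, fb=1
8: 01000001101001 → 0, fb=1
9: 10000011010011 → 1, fb=1
10: 00000110100111 → 0, fb=1
11: 00001101001111 → 0, fb=1
12: 00011010011111 → 0, fb=1
13: 00110100111111 → 0, fb=0
14: 01101001111110 → 0, fb=1
15: 11010011111101 → 1, fb=1
16: 10100111111011 → 1, fb=0
17: 01001111110110 → 0, fb=0
18: 10011111101100 → 1, fb=1
19: 00111111011001 → 0, fb=0
20: 01111110110010 → 0, fb=1
21: 11111101100101 → 1, fb=0
22: 11111011001010 → 1, fb=1
23: 11110110010101 → 1, fb=0
24: 11101100101010 → 1, fb=1
25: 11011001010101 → 1, fb=1
26: 10110010101011 → 1, fb=0
27: 01100101010110 → 0, fb=0
28: 11001010101100 → 1, fb=0
29: 10010101011000 → 1, fb=1
30: 00101010110001 → 0, fb=0
31: 01010101100010 → 0, fb=1
32: 10101011000101 → 1, fb=1
33: 01010110001011 → 0, fb=1
34: 10101100010111 → 1, fb=0
35: 01011000101110 → 0, fb=0
36: 10110001011100 → 1, fb=0
37: 01100010111000 → 0, fb=1
38: 11000101110001 → 1, fb=1
39: 10001011100011 → 1, fb=1
40: 00010111000111 → 0, fb=0
41: 00101110001110 → 0, fb=1
42: 01011100011101 → 0, fb=1
43: 10111000111011 → 1, fb=0
44: 01110001110110 → 0, fb=0
45: 11100011101100 → 1, fb=0
46: 11000111011000 → 1, fb=1
47: 10001110110001 → 1, fb=0
48: 00011101100010 → 0, fb=0
49: 00111011000100 → 0, fb=1
50: 01110110001001 → 0, fb=1
51: 11101100010011 → 1, fb=1
52: 11011000100111 → 1, fb=1
53: 10110001001111 → 1, fb=0
54: 01100010011110 → 0, fb=1
55: 11000100111101 → 1, fb=1
56: 10001001111011 → 1, fb=1
57: 00010011110111 → 0, fb=1
58: 00100111101111 → 0, fb=1
59: 01001111011111 → 0, fb=0
60: 10011110111110 → 1, fb=1
61: 00111101111101 → 0, fb=0
62: 01111011111010 → 0, fb=0
63: 11110111110100 → 1, fb=0
64: 11101111101000 → 1, fb=1
65: 11011111010001 → 1, fb=0
66: 10111110100010 → 1, fb=1
67: 01111101000101 → 0, fb=1
68: 11111010001011 → 1, fb=1
69: 11110100010111 → 1, fb=0
70: 11101000101110 → 1, fb=0
71: 11010001011100 → 1, fb=1
72: 10100010111001 → 1, fb=1
73: 01000101110011 → 0, fb=0
74: 10001011100110 → 1, fb=1
75: 00010111001101 → 0, fb=0
76: 00101110011010 → 0, fb=1
77: 01011100110101 → 0, fb=1
78: 10111001101011 → 1, fb=0
79: 01110011010110 → 0, fb=0
80: 11100110101100 → 1, fb=1
81: 11001101011001 → 1, fb=1
82: 10011010110011 → 1, fb=0
83: 00110101100110 → 0, fb=0
84: 01101011001100 → 0, fb=1
85: 11010110011001 → 1, fb=0
86: 10101100110010 → 1, fb=0
87: 01011001100100 → 0, fb=0
88: 10110011001000 → 1, fb=0
89: 01100110010000 → 0, fb=0
90: 11001100100000 → 1, fb=1
91: 10011001000001 → 1, fb=0
92: 00110010000010 → 0, fb=1
93: 01100100000101 → 0, fb=0
94: 11001000001010 → 1, fb=0
95: 10010000010100 → 1, fb=0
96: 00100000101000 → 0, fb=0
97: 01000001010000 → 0, fb=1
98: 10000010100001 → 1, fb=1
99: 00000101000011 → 0, fb=1
100: 00001010000111 → 0, fb=0
101: 00010100001110 → 0, fb=0
102: 00101000011100 → 0, fb=0
103: 01010000111000 → 0, fb=0
104: 10100001110000 → 1, fb=1
105: 01000011100001 → 0, fb=1
106: 10000111000011 → 1, fb=0
107: 00001110000110 → 0, fb=1
108: 00011100001101 → 0, fb=0
109: 00111000011010 → 0, fb=1
110: 01110000110101 → 0, fb=0
111: 11100001101010 → 1, fb=0
112: 11000011010100 → 1, fb=0
113: 10000110101000 → 1, fb=0
114: 00001101010000 → 0, fb=1
115: 00011010100001 → 0, fb=1
116: 00110101000011 → 0, fb=0
117: 01101010000110 → 0, fb=1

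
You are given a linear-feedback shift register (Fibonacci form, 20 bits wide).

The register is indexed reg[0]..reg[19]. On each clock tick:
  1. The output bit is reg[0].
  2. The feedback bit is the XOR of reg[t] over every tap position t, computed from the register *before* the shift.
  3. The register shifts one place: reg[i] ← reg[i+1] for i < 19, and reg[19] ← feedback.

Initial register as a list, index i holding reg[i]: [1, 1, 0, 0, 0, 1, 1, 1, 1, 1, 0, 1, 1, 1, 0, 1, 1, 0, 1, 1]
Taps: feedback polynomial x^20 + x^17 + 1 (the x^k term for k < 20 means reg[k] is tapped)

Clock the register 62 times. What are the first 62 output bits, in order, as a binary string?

11000111110111011011101100011110000110001010010101001000100110

tick  register→output (feedback)
  0  11000111110111011011→1 (1)
  1  10001111101110110111→1 (0)
  2  00011111011101101110→0 (1)
  3  00111110111011011101→0 (1)
  4  01111101110110111011→0 (0)
  5  11111011101101110110→1 (0)
  6  11110111011011101100→1 (0)
  7  11101110110111011000→1 (1)
  8  11011101101110110001→1 (1)
  9  10111011011101100011→1 (1)
 10  01110110111011000111→0 (1)
 11  11101101110110001111→1 (0)
 12  11011011101100011110→1 (0)
 13  10110111011000111100→1 (0)
 14  01101110110001111000→0 (0)
 15  11011101100011110000→1 (1)
 16  10111011000111100001→1 (1)
 17  01110110001111000011→0 (0)
 18  11101100011110000110→1 (0)
 19  11011000111100001100→1 (0)
 20  10110001111000011000→1 (1)
 21  01100011110000110001→0 (0)
 22  11000111100001100010→1 (1)
 23  10001111000011000101→1 (0)
 24  00011110000110001010→0 (0)
 25  00111100001100010100→0 (1)
 26  01111000011000101001→0 (0)
 27  11110000110001010010→1 (1)
 28  11100001100010100101→1 (0)
 29  11000011000101001010→1 (1)
 30  10000110001010010101→1 (0)
 31  00001100010100101010→0 (0)
 32  00011000101001010100→0 (1)
 33  00110001010010101001→0 (0)
 34  01100010100101010010→0 (0)
 35  11000101001010100100→1 (0)
 36  10001010010101001000→1 (1)
 37  00010100101010010001→0 (0)
 38  00101001010100100010→0 (0)
 39  01010010101001000100→0 (1)
 40  10100101010010001001→1 (1)
 41  01001010100100010011→0 (0)
 42  10010101001000100110→1 (0)
 43  00101010010001001100→0 (1)
 44  01010100100010011001→0 (0)
 45  10101001000100110010→1 (1)
 46  01010010001001100101→0 (1)
 47  10100100010011001011→1 (1)
 48  01001000100110010111→0 (1)
 49  10010001001100101111→1 (0)
 50  00100010011001011110→0 (1)
 51  01000100110010111101→0 (1)
 52  10001001100101111011→1 (1)
 53  00010011001011110111→0 (1)
 54  00100110010111101111→0 (1)
 55  01001100101111011111→0 (1)
 56  10011001011110111111→1 (0)
 57  00110010111101111110→0 (1)
 58  01100101111011111101→0 (1)
 59  11001011110111111011→1 (1)
 60  10010111101111110111→1 (0)
 61  00101111011111101110→0 (1)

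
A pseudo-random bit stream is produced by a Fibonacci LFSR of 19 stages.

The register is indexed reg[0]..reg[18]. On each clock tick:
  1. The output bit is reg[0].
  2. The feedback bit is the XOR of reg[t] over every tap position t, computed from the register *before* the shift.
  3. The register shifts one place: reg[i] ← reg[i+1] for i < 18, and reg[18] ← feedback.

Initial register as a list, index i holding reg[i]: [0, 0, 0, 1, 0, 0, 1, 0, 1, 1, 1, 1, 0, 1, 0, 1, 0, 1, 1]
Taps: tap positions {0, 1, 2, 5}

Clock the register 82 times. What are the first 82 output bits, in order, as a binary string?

0001001011110101011001000100110011010110100011111001111000001011101000110110100011

tick  register→output (feedback)
  0  0001001011110101011→0 (0)
  1  0010010111101010110→0 (0)
  2  0100101111010101100→0 (1)
  3  1001011110101011001→1 (0)
  4  0010111101010110010→0 (0)
  5  0101111010101100100→0 (0)
  6  1011110101011001000→1 (1)
  7  0111101010110010001→0 (0)
  8  1111010101100100010→1 (0)
  9  1110101011001000100→1 (1)
 10  1101010110010001001→1 (1)
 11  1010101100100010011→1 (0)
 12  0101011001000100110→0 (0)
 13  1010110010001001100→1 (1)
 14  0101100100010011001→0 (1)
 15  1011001000100110011→1 (0)
 16  0110010001001100110→0 (1)
 17  1100100010011001101→1 (0)
 18  1001000100110011010→1 (1)
 19  0010001001100110101→0 (1)
 20  0100010011001101011→0 (0)
 21  1000100110011010110→1 (1)
 22  0001001100110101101→0 (0)
 23  0010011001101011010→0 (0)
 24  0100110011010110100→0 (0)
 25  1001100110101101000→1 (1)
 26  0011001101011010001→0 (1)
 27  0110011010110100011→0 (1)
 28  1100110101101000111→1 (1)
 29  1001101011010001111→1 (1)
 30  0011010110100011111→0 (0)
 31  0110101101000111110→0 (0)
 32  1101011010001111100→1 (1)
 33  1010110100011111001→1 (1)
 34  0101101000111110011→0 (1)
 35  1011010001111100111→1 (1)
 36  0110100011111001111→0 (0)
 37  1101000111110011110→1 (0)
 38  1010001111100111100→1 (0)
 39  0100011111001111000→0 (0)
 40  1000111110011110000→1 (0)
 41  0001111100111100000→0 (1)
 42  0011111001111000001→0 (0)
 43  0111110011110000010→0 (1)
 44  1111100111100000101→1 (1)
 45  1111001111000001011→1 (1)
 46  1110011110000010111→1 (0)
 47  1100111100000101110→1 (1)
 48  1001111000001011101→1 (0)
 49  0011110000010111010→0 (0)
 50  0111100000101110100→0 (0)
 51  1111000001011101000→1 (1)
 52  1110000010111010001→1 (1)
 53  1100000101110100011→1 (0)
 54  1000001011101000110→1 (1)
 55  0000010111010001101→0 (1)
 56  0000101110100011011→0 (0)
 57  0001011101000110110→0 (1)
 58  0010111010001101101→0 (0)
 59  0101110100011011010→0 (0)
 60  1011101000110110100→1 (0)
 61  0111010001101101000→0 (1)
 62  1110100011011010001→1 (1)
 63  1101000110110100011→1 (0)
 64  1010001101101000110→1 (0)
 65  0100011011010001100→0 (0)
 66  1000110110100011000→1 (0)
 67  0001101101000110000→0 (0)
 68  0011011010001100000→0 (0)
 69  0110110100011000000→0 (1)
 70  1101101000110000001→1 (0)
 71  1011010001100000010→1 (1)
 72  0110100011000000101→0 (0)
 73  1101000110000001010→1 (0)
 74  1010001100000010100→1 (0)
 75  0100011000000101000→0 (0)
 76  1000110000001010000→1 (0)
 77  0001100000010100000→0 (0)
 78  0011000000101000000→0 (1)
 79  0110000001010000001→0 (0)
 80  1100000010100000010→1 (0)
 81  1000000101000000100→1 (1)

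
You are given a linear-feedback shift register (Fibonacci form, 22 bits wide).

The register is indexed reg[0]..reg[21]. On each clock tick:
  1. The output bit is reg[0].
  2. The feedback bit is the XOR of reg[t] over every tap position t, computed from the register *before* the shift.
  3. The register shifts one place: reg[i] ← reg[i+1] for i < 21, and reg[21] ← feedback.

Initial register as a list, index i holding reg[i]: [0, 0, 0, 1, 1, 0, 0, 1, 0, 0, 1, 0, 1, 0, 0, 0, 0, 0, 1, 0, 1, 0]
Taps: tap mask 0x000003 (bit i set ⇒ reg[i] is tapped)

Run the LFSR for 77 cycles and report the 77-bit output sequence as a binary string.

00011001001010000010100010101101111000011110011111011000100010001010000110100

step | reg (before) | out | fb
   0 | 0001100100101000001010 | 0 | 0
   1 | 0011001001010000010100 | 0 | 0
   2 | 0110010010100000101000 | 0 | 1
   3 | 1100100101000001010001 | 1 | 0
   4 | 1001001010000010100010 | 1 | 1
   5 | 0010010100000101000101 | 0 | 0
   6 | 0100101000001010001010 | 0 | 1
   7 | 1001010000010100010101 | 1 | 1
   8 | 0010100000101000101011 | 0 | 0
   9 | 0101000001010001010110 | 0 | 1
  10 | 1010000010100010101101 | 1 | 1
  11 | 0100000101000101011011 | 0 | 1
  12 | 1000001010001010110111 | 1 | 1
  13 | 0000010100010101101111 | 0 | 0
  14 | 0000101000101011011110 | 0 | 0
  15 | 0001010001010110111100 | 0 | 0
  16 | 0010100010101101111000 | 0 | 0
  17 | 0101000101011011110000 | 0 | 1
  18 | 1010001010110111100001 | 1 | 1
  19 | 0100010101101111000011 | 0 | 1
  20 | 1000101011011110000111 | 1 | 1
  21 | 0001010110111100001111 | 0 | 0
  22 | 0010101101111000011110 | 0 | 0
  23 | 0101011011110000111100 | 0 | 1
  24 | 1010110111100001111001 | 1 | 1
  25 | 0101101111000011110011 | 0 | 1
  26 | 1011011110000111100111 | 1 | 1
  27 | 0110111100001111001111 | 0 | 1
  28 | 1101111000011110011111 | 1 | 0
  29 | 1011110000111100111110 | 1 | 1
  30 | 0111100001111001111101 | 0 | 1
  31 | 1111000011110011111011 | 1 | 0
  32 | 1110000111100111110110 | 1 | 0
  33 | 1100001111001111101100 | 1 | 0
  34 | 1000011110011111011000 | 1 | 1
  35 | 0000111100111110110001 | 0 | 0
  36 | 0001111001111101100010 | 0 | 0
  37 | 0011110011111011000100 | 0 | 0
  38 | 0111100111110110001000 | 0 | 1
  39 | 1111001111101100010001 | 1 | 0
  40 | 1110011111011000100010 | 1 | 0
  41 | 1100111110110001000100 | 1 | 0
  42 | 1001111101100010001000 | 1 | 1
  43 | 0011111011000100010001 | 0 | 0
  44 | 0111110110001000100010 | 0 | 1
  45 | 1111101100010001000101 | 1 | 0
  46 | 1111011000100010001010 | 1 | 0
  47 | 1110110001000100010100 | 1 | 0
  48 | 1101100010001000101000 | 1 | 0
  49 | 1011000100010001010000 | 1 | 1
  50 | 0110001000100010100001 | 0 | 1
  51 | 1100010001000101000011 | 1 | 0
  52 | 1000100010001010000110 | 1 | 1
  53 | 0001000100010100001101 | 0 | 0
  54 | 0010001000101000011010 | 0 | 0
  55 | 0100010001010000110100 | 0 | 1
  56 | 1000100010100001101001 | 1 | 1
  57 | 0001000101000011010011 | 0 | 0
  58 | 0010001010000110100110 | 0 | 0
  59 | 0100010100001101001100 | 0 | 1
  60 | 1000101000011010011001 | 1 | 1
  61 | 0001010000110100110011 | 0 | 0
  62 | 0010100001101001100110 | 0 | 0
  63 | 0101000011010011001100 | 0 | 1
  64 | 1010000110100110011001 | 1 | 1
  65 | 0100001101001100110011 | 0 | 1
  66 | 1000011010011001100111 | 1 | 1
  67 | 0000110100110011001111 | 0 | 0
  68 | 0001101001100110011110 | 0 | 0
  69 | 0011010011001100111100 | 0 | 0
  70 | 0110100110011001111000 | 0 | 1
  71 | 1101001100110011110001 | 1 | 0
  72 | 1010011001100111100010 | 1 | 1
  73 | 0100110011001111000101 | 0 | 1
  74 | 1001100110011110001011 | 1 | 1
  75 | 0011001100111100010111 | 0 | 0
  76 | 0110011001111000101110 | 0 | 1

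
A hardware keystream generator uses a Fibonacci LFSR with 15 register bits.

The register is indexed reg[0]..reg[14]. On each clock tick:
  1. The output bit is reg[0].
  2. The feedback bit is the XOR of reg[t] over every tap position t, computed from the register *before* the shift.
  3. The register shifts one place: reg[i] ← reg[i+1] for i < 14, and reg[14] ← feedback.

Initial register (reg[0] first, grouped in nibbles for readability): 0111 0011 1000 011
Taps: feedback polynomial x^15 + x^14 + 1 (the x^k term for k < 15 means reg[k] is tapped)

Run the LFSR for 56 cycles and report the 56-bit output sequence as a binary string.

tick  register→output (feedback)
  0  011100111000011→0 (1)
  1  111001110000111→1 (0)
  2  110011100001110→1 (1)
  3  100111000011101→1 (0)
  4  001110000111010→0 (0)
  5  011100001110100→0 (0)
  6  111000011101000→1 (1)
  7  110000111010001→1 (0)
  8  100001110100010→1 (1)
  9  000011101000101→0 (1)
 10  000111010001011→0 (1)
 11  001110100010111→0 (1)
 12  011101000101111→0 (1)
 13  111010001011111→1 (0)
 14  110100010111110→1 (1)
 15  101000101111101→1 (0)
 16  010001011111010→0 (0)
 17  100010111110100→1 (1)
 18  000101111101001→0 (1)
 19  001011111010011→0 (1)
 20  010111110100111→0 (1)
 21  101111101001111→1 (0)
 22  011111010011110→0 (0)
 23  111110100111100→1 (1)
 24  111101001111001→1 (0)
 25  111010011110010→1 (1)
 26  110100111100101→1 (0)
 27  101001111001010→1 (1)
 28  010011110010101→0 (1)
 29  100111100101011→1 (0)
 30  001111001010110→0 (0)
 31  011110010101100→0 (0)
 32  111100101011000→1 (1)
 33  111001010110001→1 (0)
 34  110010101100010→1 (1)
 35  100101011000101→1 (0)
 36  001010110001010→0 (0)
 37  010101100010100→0 (0)
 38  101011000101000→1 (1)
 39  010110001010001→0 (1)
 40  101100010100011→1 (0)
 41  011000101000110→0 (0)
 42  110001010001100→1 (1)
 43  100010100011001→1 (0)
 44  000101000110010→0 (0)
 45  001010001100100→0 (0)
 46  010100011001000→0 (0)
 47  101000110010000→1 (1)
 48  010001100100001→0 (1)
 49  100011001000011→1 (0)
 50  000110010000110→0 (0)
 51  001100100001100→0 (0)
 52  011001000011000→0 (0)
 53  110010000110000→1 (1)
 54  100100001100001→1 (0)
 55  001000011000010→0 (0)

01110011100001110100010111110100111100101011000101000110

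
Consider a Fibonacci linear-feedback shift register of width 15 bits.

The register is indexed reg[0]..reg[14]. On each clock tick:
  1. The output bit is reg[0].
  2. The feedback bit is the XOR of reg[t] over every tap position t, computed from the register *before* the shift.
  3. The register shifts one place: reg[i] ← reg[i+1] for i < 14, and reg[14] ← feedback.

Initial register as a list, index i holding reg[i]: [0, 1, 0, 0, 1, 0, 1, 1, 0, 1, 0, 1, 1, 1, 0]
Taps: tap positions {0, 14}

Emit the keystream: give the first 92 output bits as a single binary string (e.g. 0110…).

01001011010111001110010011010001011100010011110010111100010100011010111100111101100101000101

tick  register→output (feedback)
  0  010010110101110→0 (0)
  1  100101101011100→1 (1)
  2  001011010111001→0 (1)
  3  010110101110011→0 (1)
  4  101101011100111→1 (0)
  5  011010111001110→0 (0)
  6  110101110011100→1 (1)
  7  101011100111001→1 (0)
  8  010111001110010→0 (0)
  9  101110011100100→1 (1)
 10  011100111001001→0 (1)
 11  111001110010011→1 (0)
 12  110011100100110→1 (1)
 13  100111001001101→1 (0)
 14  001110010011010→0 (0)
 15  011100100110100→0 (0)
 16  111001001101000→1 (1)
 17  110010011010001→1 (0)
 18  100100110100010→1 (1)
 19  001001101000101→0 (1)
 20  010011010001011→0 (1)
 21  100110100010111→1 (0)
 22  001101000101110→0 (0)
 23  011010001011100→0 (0)
 24  110100010111000→1 (1)
 25  101000101110001→1 (0)
 26  010001011100010→0 (0)
 27  100010111000100→1 (1)
 28  000101110001001→0 (1)
 29  001011100010011→0 (1)
 30  010111000100111→0 (1)
 31  101110001001111→1 (0)
 32  011100010011110→0 (0)
 33  111000100111100→1 (1)
 34  110001001111001→1 (0)
 35  100010011110010→1 (1)
 36  000100111100101→0 (1)
 37  001001111001011→0 (1)
 38  010011110010111→0 (1)
 39  100111100101111→1 (0)
 40  001111001011110→0 (0)
 41  011110010111100→0 (0)
 42  111100101111000→1 (1)
 43  111001011110001→1 (0)
 44  110010111100010→1 (1)
 45  100101111000101→1 (0)
 46  001011110001010→0 (0)
 47  010111100010100→0 (0)
 48  101111000101000→1 (1)
 49  011110001010001→0 (1)
 50  111100010100011→1 (0)
 51  111000101000110→1 (1)
 52  110001010001101→1 (0)
 53  100010100011010→1 (1)
 54  000101000110101→0 (1)
 55  001010001101011→0 (1)
 56  010100011010111→0 (1)
 57  101000110101111→1 (0)
 58  010001101011110→0 (0)
 59  100011010111100→1 (1)
 60  000110101111001→0 (1)
 61  001101011110011→0 (1)
 62  011010111100111→0 (1)
 63  110101111001111→1 (0)
 64  101011110011110→1 (1)
 65  010111100111101→0 (1)
 66  101111001111011→1 (0)
 67  011110011110110→0 (0)
 68  111100111101100→1 (1)
 69  111001111011001→1 (0)
 70  110011110110010→1 (1)
 71  100111101100101→1 (0)
 72  001111011001010→0 (0)
 73  011110110010100→0 (0)
 74  111101100101000→1 (1)
 75  111011001010001→1 (0)
 76  110110010100010→1 (1)
 77  101100101000101→1 (0)
 78  011001010001010→0 (0)
 79  110010100010100→1 (1)
 80  100101000101001→1 (0)
 81  001010001010010→0 (0)
 82  010100010100100→0 (0)
 83  101000101001000→1 (1)
 84  010001010010001→0 (1)
 85  100010100100011→1 (0)
 86  000101001000110→0 (0)
 87  001010010001100→0 (0)
 88  010100100011000→0 (0)
 89  101001000110000→1 (1)
 90  010010001100001→0 (1)
 91  100100011000011→1 (0)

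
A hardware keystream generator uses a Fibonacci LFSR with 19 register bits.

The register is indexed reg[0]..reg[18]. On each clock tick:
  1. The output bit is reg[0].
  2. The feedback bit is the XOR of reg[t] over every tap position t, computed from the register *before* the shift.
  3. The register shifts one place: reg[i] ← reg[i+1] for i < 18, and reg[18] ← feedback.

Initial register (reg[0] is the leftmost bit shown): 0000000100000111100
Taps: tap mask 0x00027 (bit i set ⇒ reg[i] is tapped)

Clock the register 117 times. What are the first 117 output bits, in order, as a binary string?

step | reg (before) | out | fb
   0 | 0000000100000111100 | 0 | 0
   1 | 0000001000001111000 | 0 | 0
   2 | 0000010000011110000 | 0 | 1
   3 | 0000100000111100001 | 0 | 0
   4 | 0001000001111000010 | 0 | 0
   5 | 0010000011110000100 | 0 | 1
   6 | 0100000111100001001 | 0 | 1
   7 | 1000001111000010011 | 1 | 1
   8 | 0000011110000100111 | 0 | 1
   9 | 0000111100001001111 | 0 | 1
  10 | 0001111000010011111 | 0 | 1
  11 | 0011110000100111111 | 0 | 0
  12 | 0111100001001111110 | 0 | 0
  13 | 1111000010011111100 | 1 | 1
  14 | 1110000100111111001 | 1 | 1
  15 | 1100001001111110011 | 1 | 0
  16 | 1000010011111100110 | 1 | 0
  17 | 0000100111111001100 | 0 | 0
  18 | 0001001111110011000 | 0 | 0
  19 | 0010011111100110000 | 0 | 0
  20 | 0100111111001100000 | 0 | 0
  21 | 1001111110011000000 | 1 | 0
  22 | 0011111100110000000 | 0 | 0
  23 | 0111111001100000000 | 0 | 1
  24 | 1111110011000000001 | 1 | 0
  25 | 1111100110000000010 | 1 | 1
  26 | 1111001100000000101 | 1 | 1
  27 | 1110011000000001011 | 1 | 0
  28 | 1100110000000010110 | 1 | 1
  29 | 1001100000000101101 | 1 | 1
  30 | 0011000000001011011 | 0 | 1
  31 | 0110000000010110111 | 0 | 0
  32 | 1100000000101101110 | 1 | 0
  33 | 1000000001011011100 | 1 | 1
  34 | 0000000010110111001 | 0 | 0
  35 | 0000000101101110010 | 0 | 0
  36 | 0000001011011100100 | 0 | 0
  37 | 0000010110111001000 | 0 | 1
  38 | 0000101101110010001 | 0 | 0
  39 | 0001011011100100010 | 0 | 1
  40 | 0010110111001000101 | 0 | 0
  41 | 0101101110010001010 | 0 | 1
  42 | 1011011100100010101 | 1 | 1
  43 | 0110111001000101011 | 0 | 1
  44 | 1101110010001010111 | 1 | 1
  45 | 1011100100010101111 | 1 | 0
  46 | 0111001000101011110 | 0 | 0
  47 | 1110010001010111100 | 1 | 0
  48 | 1100100010101111000 | 1 | 0
  49 | 1001000101011110000 | 1 | 1
  50 | 0010001010111100001 | 0 | 1
  51 | 0100010101111000011 | 0 | 0
  52 | 1000101011110000110 | 1 | 1
  53 | 0001010111100001101 | 0 | 1
  54 | 0010101111000011011 | 0 | 1
  55 | 0101011110000110111 | 0 | 0
  56 | 1010111100001101110 | 1 | 1
  57 | 0101111000011011101 | 0 | 0
  58 | 1011110000110111010 | 1 | 1
  59 | 0111100001101110101 | 0 | 0
  60 | 1111000011011101010 | 1 | 1
  61 | 1110000110111010101 | 1 | 1
  62 | 1100001101110101011 | 1 | 0
  63 | 1000011011101010110 | 1 | 0
  64 | 0000110111010101100 | 0 | 1
  65 | 0001101110101011001 | 0 | 0
  66 | 0011011101010110010 | 0 | 0
  67 | 0110111010101100100 | 0 | 1
  68 | 1101110101011001001 | 1 | 1
  69 | 1011101010110010011 | 1 | 0
  70 | 0111010101100100110 | 0 | 1
  71 | 1110101011001001101 | 1 | 1
  72 | 1101010110010011011 | 1 | 1
  73 | 1010101100100110111 | 1 | 0
  74 | 0101011001001101110 | 0 | 0
  75 | 1010110010011011100 | 1 | 1
  76 | 0101100100110111001 | 0 | 1
  77 | 1011001001101110011 | 1 | 0
  78 | 0110010011011100110 | 0 | 1
  79 | 1100100110111001101 | 1 | 0
  80 | 1001001101110011010 | 1 | 1
  81 | 0010011011100110101 | 0 | 0
  82 | 0100110111001101010 | 0 | 0
  83 | 1001101110011010100 | 1 | 1
  84 | 0011011100110101001 | 0 | 0
  85 | 0110111001101010010 | 0 | 1
  86 | 1101110011010100101 | 1 | 1
  87 | 1011100110101001011 | 1 | 0
  88 | 0111001101010010110 | 0 | 0
  89 | 1110011010100101100 | 1 | 0
  90 | 1100110101001011000 | 1 | 1
  91 | 1001101010010110001 | 1 | 1
  92 | 0011010100101100011 | 0 | 0
  93 | 0110101001011000110 | 0 | 0
  94 | 1101010010110001100 | 1 | 1
  95 | 1010100101100011001 | 1 | 0
  96 | 0101001011000110010 | 0 | 1
  97 | 1010010110001100101 | 1 | 1
  98 | 0100101100011001011 | 0 | 1
  99 | 1001011000110010111 | 1 | 0
 100 | 0010110001100101110 | 0 | 0
 101 | 0101100011001011100 | 0 | 1
 102 | 1011000110010111001 | 1 | 0
 103 | 0110001100101110010 | 0 | 0
 104 | 1100011001011100100 | 1 | 1
 105 | 1000110010111001001 | 1 | 0
 106 | 0001100101110010010 | 0 | 0
 107 | 0011001011100100100 | 0 | 1
 108 | 0110010111001001001 | 0 | 1
 109 | 1100101110010010011 | 1 | 0
 110 | 1001011100100100110 | 1 | 0
 111 | 0010111001001001100 | 0 | 0
 112 | 0101110010010011000 | 0 | 0
 113 | 1011100100100110000 | 1 | 0
 114 | 0111001001001100000 | 0 | 0
 115 | 1110010010011000000 | 1 | 0
 116 | 1100100100110000000 | 1 | 0

000000010000011110000100111111001100000000101101110010001010111100001101110101011001001101110011010100101100011001011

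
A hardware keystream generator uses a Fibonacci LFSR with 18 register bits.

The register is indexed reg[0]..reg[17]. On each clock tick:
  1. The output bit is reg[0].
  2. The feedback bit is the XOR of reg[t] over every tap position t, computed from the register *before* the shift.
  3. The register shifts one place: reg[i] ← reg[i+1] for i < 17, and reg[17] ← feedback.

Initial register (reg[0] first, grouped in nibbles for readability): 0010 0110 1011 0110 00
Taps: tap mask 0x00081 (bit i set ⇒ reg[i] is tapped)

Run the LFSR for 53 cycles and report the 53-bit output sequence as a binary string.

00100110101101100001111101101110011010100001011011011

k : reg_k → out_k, fb_k
0: 001001101011011000 → 0, fb=0
1: 010011010110110000 → 0, fb=1
2: 100110101101100001 → 1, fb=1
3: 001101011011000011 → 0, fb=1
4: 011010110110000111 → 0, fb=1
5: 110101101100001111 → 1, fb=1
6: 101011011000011111 → 1, fb=0
7: 010110110000111110 → 0, fb=1
8: 101101100001111101 → 1, fb=1
9: 011011000011111011 → 0, fb=0
10: 110110000111110110 → 1, fb=1
11: 101100001111101101 → 1, fb=1
12: 011000011111011011 → 0, fb=1
13: 110000111110110111 → 1, fb=0
14: 100001111101101110 → 1, fb=0
15: 000011111011011100 → 0, fb=1
16: 000111110110111001 → 0, fb=1
17: 001111101101110011 → 0, fb=0
18: 011111011011100110 → 0, fb=1
19: 111110110111001101 → 1, fb=0
20: 111101101110011010 → 1, fb=1
21: 111011011100110101 → 1, fb=0
22: 110110111001101010 → 1, fb=0
23: 101101110011010100 → 1, fb=0
24: 011011100110101000 → 0, fb=0
25: 110111001101010000 → 1, fb=1
26: 101110011010100001 → 1, fb=0
27: 011100110101000010 → 0, fb=1
28: 111001101010000101 → 1, fb=1
29: 110011010100001011 → 1, fb=0
30: 100110101000010110 → 1, fb=1
31: 001101010000101101 → 0, fb=1
32: 011010100001011011 → 0, fb=0
33: 110101000010110110 → 1, fb=1
34: 101010000101101101 → 1, fb=1
35: 010100001011011011 → 0, fb=0
36: 101000010110110110 → 1, fb=0
37: 010000101101101100 → 0, fb=0
38: 100001011011011000 → 1, fb=0
39: 000010110110110000 → 0, fb=1
40: 000101101101100001 → 0, fb=0
41: 001011011011000010 → 0, fb=1
42: 010110110110000101 → 0, fb=1
43: 101101101100001011 → 1, fb=1
44: 011011011000010111 → 0, fb=1
45: 110110110000101111 → 1, fb=0
46: 101101100001011110 → 1, fb=1
47: 011011000010111101 → 0, fb=0
48: 110110000101111010 → 1, fb=1
49: 101100001011110101 → 1, fb=1
50: 011000010111101011 → 0, fb=1
51: 110000101111010111 → 1, fb=1
52: 100001011110101111 → 1, fb=0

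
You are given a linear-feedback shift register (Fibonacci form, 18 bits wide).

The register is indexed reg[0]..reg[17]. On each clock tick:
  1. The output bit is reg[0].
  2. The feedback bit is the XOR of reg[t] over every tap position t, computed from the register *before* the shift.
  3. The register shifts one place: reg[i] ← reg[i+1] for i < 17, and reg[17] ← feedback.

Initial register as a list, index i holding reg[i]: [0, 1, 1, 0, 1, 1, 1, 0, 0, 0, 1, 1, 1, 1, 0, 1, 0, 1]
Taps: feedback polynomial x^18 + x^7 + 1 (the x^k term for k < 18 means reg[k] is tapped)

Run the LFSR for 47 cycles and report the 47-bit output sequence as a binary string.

k : reg_k → out_k, fb_k
0: 011011100011110101 → 0, fb=0
1: 110111000111101010 → 1, fb=1
2: 101110001111010101 → 1, fb=1
3: 011100011110101011 → 0, fb=1
4: 111000111101010111 → 1, fb=0
5: 110001111010101110 → 1, fb=0
6: 100011110101011100 → 1, fb=0
7: 000111101010111000 → 0, fb=0
8: 001111010101110000 → 0, fb=1
9: 011110101011100001 → 0, fb=0
10: 111101010111000010 → 1, fb=0
11: 111010101110000100 → 1, fb=1
12: 110101011100001001 → 1, fb=0
13: 101010111000010010 → 1, fb=0
14: 010101110000100100 → 0, fb=1
15: 101011100001001001 → 1, fb=1
16: 010111000010010011 → 0, fb=0
17: 101110000100100110 → 1, fb=1
18: 011100001001001101 → 0, fb=0
19: 111000010010011010 → 1, fb=0
20: 110000100100110100 → 1, fb=1
21: 100001001001101001 → 1, fb=1
22: 000010010011010011 → 0, fb=1
23: 000100100110100111 → 0, fb=0
24: 001001001101001110 → 0, fb=0
25: 010010011010011100 → 0, fb=1
26: 100100110100111001 → 1, fb=0
27: 001001101001110010 → 0, fb=0
28: 010011010011100100 → 0, fb=1
29: 100110100111001001 → 1, fb=1
30: 001101001110010011 → 0, fb=0
31: 011010011100100110 → 0, fb=1
32: 110100111001001101 → 1, fb=0
33: 101001110010011010 → 1, fb=0
34: 010011100100110100 → 0, fb=0
35: 100111001001101000 → 1, fb=1
36: 001110010011010001 → 0, fb=1
37: 011100100110100011 → 0, fb=0
38: 111001001101000110 → 1, fb=1
39: 110010011010001101 → 1, fb=0
40: 100100110100011010 → 1, fb=0
41: 001001101000110100 → 0, fb=0
42: 010011010001101000 → 0, fb=1
43: 100110100011010001 → 1, fb=1
44: 001101000110100011 → 0, fb=0
45: 011010001101000110 → 0, fb=0
46: 110100011010001100 → 1, fb=0

01101110001111010101110000100100110100111001001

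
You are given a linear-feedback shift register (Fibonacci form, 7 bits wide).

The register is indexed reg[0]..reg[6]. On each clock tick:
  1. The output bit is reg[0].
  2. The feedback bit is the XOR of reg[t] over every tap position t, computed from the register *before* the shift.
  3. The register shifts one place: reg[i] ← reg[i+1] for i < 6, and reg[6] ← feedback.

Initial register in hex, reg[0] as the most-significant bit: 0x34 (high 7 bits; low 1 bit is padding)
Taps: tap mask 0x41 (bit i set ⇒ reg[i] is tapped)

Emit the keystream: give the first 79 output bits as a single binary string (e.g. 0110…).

0011010001001111000101000011000001000000111111101010100110011101110100101100011

tick  register→output (feedback)
  0  0011010→0 (0)
  1  0110100→0 (0)
  2  1101000→1 (1)
  3  1010001→1 (0)
  4  0100010→0 (0)
  5  1000100→1 (1)
  6  0001001→0 (1)
  7  0010011→0 (1)
  8  0100111→0 (1)
  9  1001111→1 (0)
 10  0011110→0 (0)
 11  0111100→0 (0)
 12  1111000→1 (1)
 13  1110001→1 (0)
 14  1100010→1 (1)
 15  1000101→1 (0)
 16  0001010→0 (0)
 17  0010100→0 (0)
 18  0101000→0 (0)
 19  1010000→1 (1)
 20  0100001→0 (1)
 21  1000011→1 (0)
 22  0000110→0 (0)
 23  0001100→0 (0)
 24  0011000→0 (0)
 25  0110000→0 (0)
 26  1100000→1 (1)
 27  1000001→1 (0)
 28  0000010→0 (0)
 29  0000100→0 (0)
 30  0001000→0 (0)
 31  0010000→0 (0)
 32  0100000→0 (0)
 33  1000000→1 (1)
 34  0000001→0 (1)
 35  0000011→0 (1)
 36  0000111→0 (1)
 37  0001111→0 (1)
 38  0011111→0 (1)
 39  0111111→0 (1)
 40  1111111→1 (0)
 41  1111110→1 (1)
 42  1111101→1 (0)
 43  1111010→1 (1)
 44  1110101→1 (0)
 45  1101010→1 (1)
 46  1010101→1 (0)
 47  0101010→0 (0)
 48  1010100→1 (1)
 49  0101001→0 (1)
 50  1010011→1 (0)
 51  0100110→0 (0)
 52  1001100→1 (1)
 53  0011001→0 (1)
 54  0110011→0 (1)
 55  1100111→1 (0)
 56  1001110→1 (1)
 57  0011101→0 (1)
 58  0111011→0 (1)
 59  1110111→1 (0)
 60  1101110→1 (1)
 61  1011101→1 (0)
 62  0111010→0 (0)
 63  1110100→1 (1)
 64  1101001→1 (0)
 65  1010010→1 (1)
 66  0100101→0 (1)
 67  1001011→1 (0)
 68  0010110→0 (0)
 69  0101100→0 (0)
 70  1011000→1 (1)
 71  0110001→0 (1)
 72  1100011→1 (0)
 73  1000110→1 (1)
 74  0001101→0 (1)
 75  0011011→0 (1)
 76  0110111→0 (1)
 77  1101111→1 (0)
 78  1011110→1 (1)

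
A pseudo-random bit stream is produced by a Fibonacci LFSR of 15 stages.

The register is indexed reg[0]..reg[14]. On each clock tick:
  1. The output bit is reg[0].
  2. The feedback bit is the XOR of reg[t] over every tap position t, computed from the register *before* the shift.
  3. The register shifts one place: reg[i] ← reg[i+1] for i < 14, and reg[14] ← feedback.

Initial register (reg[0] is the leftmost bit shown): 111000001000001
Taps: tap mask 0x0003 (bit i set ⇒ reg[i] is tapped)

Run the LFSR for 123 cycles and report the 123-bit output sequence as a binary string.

111000001000001001000011000011011000101000101101001111001110111010001010011001110011110101010010100011111110111100100000011

step | reg (before) | out | fb
   0 | 111000001000001 | 1 | 0
   1 | 110000010000010 | 1 | 0
   2 | 100000100000100 | 1 | 1
   3 | 000001000001001 | 0 | 0
   4 | 000010000010010 | 0 | 0
   5 | 000100000100100 | 0 | 0
   6 | 001000001001000 | 0 | 0
   7 | 010000010010000 | 0 | 1
   8 | 100000100100001 | 1 | 1
   9 | 000001001000011 | 0 | 0
  10 | 000010010000110 | 0 | 0
  11 | 000100100001100 | 0 | 0
  12 | 001001000011000 | 0 | 0
  13 | 010010000110000 | 0 | 1
  14 | 100100001100001 | 1 | 1
  15 | 001000011000011 | 0 | 0
  16 | 010000110000110 | 0 | 1
  17 | 100001100001101 | 1 | 1
  18 | 000011000011011 | 0 | 0
  19 | 000110000110110 | 0 | 0
  20 | 001100001101100 | 0 | 0
  21 | 011000011011000 | 0 | 1
  22 | 110000110110001 | 1 | 0
  23 | 100001101100010 | 1 | 1
  24 | 000011011000101 | 0 | 0
  25 | 000110110001010 | 0 | 0
  26 | 001101100010100 | 0 | 0
  27 | 011011000101000 | 0 | 1
  28 | 110110001010001 | 1 | 0
  29 | 101100010100010 | 1 | 1
  30 | 011000101000101 | 0 | 1
  31 | 110001010001011 | 1 | 0
  32 | 100010100010110 | 1 | 1
  33 | 000101000101101 | 0 | 0
  34 | 001010001011010 | 0 | 0
  35 | 010100010110100 | 0 | 1
  36 | 101000101101001 | 1 | 1
  37 | 010001011010011 | 0 | 1
  38 | 100010110100111 | 1 | 1
  39 | 000101101001111 | 0 | 0
  40 | 001011010011110 | 0 | 0
  41 | 010110100111100 | 0 | 1
  42 | 101101001111001 | 1 | 1
  43 | 011010011110011 | 0 | 1
  44 | 110100111100111 | 1 | 0
  45 | 101001111001110 | 1 | 1
  46 | 010011110011101 | 0 | 1
  47 | 100111100111011 | 1 | 1
  48 | 001111001110111 | 0 | 0
  49 | 011110011101110 | 0 | 1
  50 | 111100111011101 | 1 | 0
  51 | 111001110111010 | 1 | 0
  52 | 110011101110100 | 1 | 0
  53 | 100111011101000 | 1 | 1
  54 | 001110111010001 | 0 | 0
  55 | 011101110100010 | 0 | 1
  56 | 111011101000101 | 1 | 0
  57 | 110111010001010 | 1 | 0
  58 | 101110100010100 | 1 | 1
  59 | 011101000101001 | 0 | 1
  60 | 111010001010011 | 1 | 0
  61 | 110100010100110 | 1 | 0
  62 | 101000101001100 | 1 | 1
  63 | 010001010011001 | 0 | 1
  64 | 100010100110011 | 1 | 1
  65 | 000101001100111 | 0 | 0
  66 | 001010011001110 | 0 | 0
  67 | 010100110011100 | 0 | 1
  68 | 101001100111001 | 1 | 1
  69 | 010011001110011 | 0 | 1
  70 | 100110011100111 | 1 | 1
  71 | 001100111001111 | 0 | 0
  72 | 011001110011110 | 0 | 1
  73 | 110011100111101 | 1 | 0
  74 | 100111001111010 | 1 | 1
  75 | 001110011110101 | 0 | 0
  76 | 011100111101010 | 0 | 1
  77 | 111001111010101 | 1 | 0
  78 | 110011110101010 | 1 | 0
  79 | 100111101010100 | 1 | 1
  80 | 001111010101001 | 0 | 0
  81 | 011110101010010 | 0 | 1
  82 | 111101010100101 | 1 | 0
  83 | 111010101001010 | 1 | 0
  84 | 110101010010100 | 1 | 0
  85 | 101010100101000 | 1 | 1
  86 | 010101001010001 | 0 | 1
  87 | 101010010100011 | 1 | 1
  88 | 010100101000111 | 0 | 1
  89 | 101001010001111 | 1 | 1
  90 | 010010100011111 | 0 | 1
  91 | 100101000111111 | 1 | 1
  92 | 001010001111111 | 0 | 0
  93 | 010100011111110 | 0 | 1
  94 | 101000111111101 | 1 | 1
  95 | 010001111111011 | 0 | 1
  96 | 100011111110111 | 1 | 1
  97 | 000111111101111 | 0 | 0
  98 | 001111111011110 | 0 | 0
  99 | 011111110111100 | 0 | 1
 100 | 111111101111001 | 1 | 0
 101 | 111111011110010 | 1 | 0
 102 | 111110111100100 | 1 | 0
 103 | 111101111001000 | 1 | 0
 104 | 111011110010000 | 1 | 0
 105 | 110111100100000 | 1 | 0
 106 | 101111001000000 | 1 | 1
 107 | 011110010000001 | 0 | 1
 108 | 111100100000011 | 1 | 0
 109 | 111001000000110 | 1 | 0
 110 | 110010000001100 | 1 | 0
 111 | 100100000011000 | 1 | 1
 112 | 001000000110001 | 0 | 0
 113 | 010000001100010 | 0 | 1
 114 | 100000011000101 | 1 | 1
 115 | 000000110001011 | 0 | 0
 116 | 000001100010110 | 0 | 0
 117 | 000011000101100 | 0 | 0
 118 | 000110001011000 | 0 | 0
 119 | 001100010110000 | 0 | 0
 120 | 011000101100000 | 0 | 1
 121 | 110001011000001 | 1 | 0
 122 | 100010110000010 | 1 | 1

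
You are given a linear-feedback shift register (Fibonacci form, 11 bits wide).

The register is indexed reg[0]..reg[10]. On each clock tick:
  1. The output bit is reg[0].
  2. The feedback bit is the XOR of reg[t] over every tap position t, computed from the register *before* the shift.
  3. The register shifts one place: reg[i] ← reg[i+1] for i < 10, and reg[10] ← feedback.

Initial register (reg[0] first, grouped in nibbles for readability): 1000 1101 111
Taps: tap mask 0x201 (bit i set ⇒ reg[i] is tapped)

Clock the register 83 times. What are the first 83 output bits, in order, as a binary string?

k : reg_k → out_k, fb_k
0: 10001101111 → 1, fb=0
1: 00011011110 → 0, fb=1
2: 00110111101 → 0, fb=0
3: 01101111010 → 0, fb=1
4: 11011110101 → 1, fb=1
5: 10111101011 → 1, fb=0
6: 01111010110 → 0, fb=1
7: 11110101101 → 1, fb=1
8: 11101011011 → 1, fb=0
9: 11010110110 → 1, fb=0
10: 10101101100 → 1, fb=1
11: 01011011001 → 0, fb=0
12: 10110110010 → 1, fb=0
13: 01101100100 → 0, fb=0
14: 11011001000 → 1, fb=1
15: 10110010001 → 1, fb=1
16: 01100100011 → 0, fb=1
17: 11001000111 → 1, fb=0
18: 10010001110 → 1, fb=0
19: 00100011100 → 0, fb=0
20: 01000111000 → 0, fb=0
21: 10001110000 → 1, fb=1
22: 00011100001 → 0, fb=0
23: 00111000010 → 0, fb=1
24: 01110000101 → 0, fb=0
25: 11100001010 → 1, fb=0
26: 11000010100 → 1, fb=1
27: 10000101001 → 1, fb=1
28: 00001010011 → 0, fb=1
29: 00010100111 → 0, fb=1
30: 00101001111 → 0, fb=1
31: 01010011111 → 0, fb=1
32: 10100111111 → 1, fb=0
33: 01001111110 → 0, fb=1
34: 10011111101 → 1, fb=1
35: 00111111011 → 0, fb=1
36: 01111110111 → 0, fb=1
37: 11111101111 → 1, fb=0
38: 11111011110 → 1, fb=0
39: 11110111100 → 1, fb=1
40: 11101111001 → 1, fb=1
41: 11011110011 → 1, fb=0
42: 10111100110 → 1, fb=0
43: 01111001100 → 0, fb=0
44: 11110011000 → 1, fb=1
45: 11100110001 → 1, fb=1
46: 11001100011 → 1, fb=0
47: 10011000110 → 1, fb=0
48: 00110001100 → 0, fb=0
49: 01100011000 → 0, fb=0
50: 11000110000 → 1, fb=1
51: 10001100001 → 1, fb=1
52: 00011000011 → 0, fb=1
53: 00110000111 → 0, fb=1
54: 01100001111 → 0, fb=1
55: 11000011111 → 1, fb=0
56: 10000111110 → 1, fb=0
57: 00001111100 → 0, fb=0
58: 00011111000 → 0, fb=0
59: 00111110000 → 0, fb=0
60: 01111100000 → 0, fb=0
61: 11111000000 → 1, fb=1
62: 11110000001 → 1, fb=1
63: 11100000011 → 1, fb=0
64: 11000000110 → 1, fb=0
65: 10000001100 → 1, fb=1
66: 00000011001 → 0, fb=0
67: 00000110010 → 0, fb=1
68: 00001100101 → 0, fb=0
69: 00011001010 → 0, fb=1
70: 00110010101 → 0, fb=0
71: 01100101010 → 0, fb=1
72: 11001010101 → 1, fb=1
73: 10010101011 → 1, fb=0
74: 00101010110 → 0, fb=1
75: 01010101101 → 0, fb=0
76: 10101011010 → 1, fb=0
77: 01010110100 → 0, fb=0
78: 10101101000 → 1, fb=1
79: 01011010001 → 0, fb=0
80: 10110100010 → 1, fb=0
81: 01101000100 → 0, fb=0
82: 11010001000 → 1, fb=1

10001101111010110110010001110000101001111110111100110001100001111100000011001010101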